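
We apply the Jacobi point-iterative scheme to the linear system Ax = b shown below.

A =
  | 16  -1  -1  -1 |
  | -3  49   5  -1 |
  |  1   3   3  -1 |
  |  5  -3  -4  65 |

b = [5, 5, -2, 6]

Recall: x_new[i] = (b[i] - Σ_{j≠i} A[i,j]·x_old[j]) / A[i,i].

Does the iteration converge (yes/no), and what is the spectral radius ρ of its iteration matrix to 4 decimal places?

yes, ρ = 0.3562

Write A = D+L+U with D = diag(16, 49, 3, 65).
Jacobi: T = -D⁻¹(L+U), T[3,1] = -(-3)/(65) = +0.0462; T[3,3] = 0.
  T[0,:] = [+0.0000  +0.0625  +0.0625  +0.0625]
  T[1,:] = [+0.0612  +0.0000  -0.1020  +0.0204]
  T[2,:] = [-0.3333  -1.0000  +0.0000  +0.3333]
  T[3,:] = [-0.0769  +0.0462  +0.0615  +0.0000]
|roots of det(T-λI)|: 0.3562, 0.2887, 0.0757, 0.0757.
spectral radius ρ = 0.3562; 0.3562 < 1, so it converges for any x₀.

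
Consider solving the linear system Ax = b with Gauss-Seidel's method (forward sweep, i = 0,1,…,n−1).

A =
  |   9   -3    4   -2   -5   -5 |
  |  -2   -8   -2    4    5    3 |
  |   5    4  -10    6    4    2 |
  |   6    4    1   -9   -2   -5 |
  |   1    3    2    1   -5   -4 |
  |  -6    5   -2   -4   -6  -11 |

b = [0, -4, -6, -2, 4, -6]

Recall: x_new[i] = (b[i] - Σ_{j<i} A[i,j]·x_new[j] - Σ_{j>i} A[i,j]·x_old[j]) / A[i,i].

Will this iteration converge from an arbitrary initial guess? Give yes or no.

Split A = D + L + U, D = diag(9, -8, -10, -9, -5, -11).
GS T = -(D+L)⁻¹U: row 0 first, T[0,4] = -(-5)/(9) = +0.5556; later rows by forward substitution.
  T[0,:] = [+0.0000 +0.3333 -0.4444 +0.2222 +0.5556 +0.5556]
  T[1,:] = [+0.0000 -0.0833 -0.1389 +0.4444 +0.4861 +0.2361]
  T[2,:] = [+0.0000 +0.1333 -0.2778 +0.8889 +0.8722 +0.5722]
  T[3,:] = [+0.0000 +0.2000 -0.3889 +0.4444 +0.4611 -0.0167]
  T[4,:] = [+0.0000 +0.1100 -0.3611 +0.7556 +0.8439 -0.3217]
  T[5,:] = [+0.0000 -0.3767 +0.5682 -0.6545 -0.8686 -0.1182]
|λ(T)| sorted: 1.1979, 0.4312, 0.2429, 0.1966, 0.1966, 0.0000.
ρ(T) = max|λ| = 1.1979; 1.1979 > 1 ⇒ diverges.

no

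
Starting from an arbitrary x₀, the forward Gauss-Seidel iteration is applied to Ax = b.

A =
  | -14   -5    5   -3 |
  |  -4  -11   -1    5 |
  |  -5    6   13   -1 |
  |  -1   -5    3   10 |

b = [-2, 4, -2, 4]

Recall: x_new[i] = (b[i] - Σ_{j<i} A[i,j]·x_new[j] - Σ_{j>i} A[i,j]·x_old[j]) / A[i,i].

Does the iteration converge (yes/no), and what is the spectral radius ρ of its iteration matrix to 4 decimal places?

Diagonal D = diag(-14, -11, 13, 10); L, U strict lower/upper.
Gauss-Seidel: T = -(D+L)⁻¹U, row 0 first, T[0,1] = -(-5)/(-14) = -0.3571; later rows by forward substitution.
  T[0,:] = [+0.0000 -0.3571 +0.3571 -0.2143]
  T[1,:] = [+0.0000 +0.1299 -0.2208 +0.5325]
  T[2,:] = [+0.0000 -0.1973 +0.2393 -0.2512]
  T[3,:] = [+0.0000 +0.0884 -0.1465 +0.3202]
|eigenvalues of T|: 0.6566, 0.0195, 0.0195, 0.0000.
ρ = 0.6566; 0.6566 < 1 ⇒ converges.

yes, ρ = 0.6566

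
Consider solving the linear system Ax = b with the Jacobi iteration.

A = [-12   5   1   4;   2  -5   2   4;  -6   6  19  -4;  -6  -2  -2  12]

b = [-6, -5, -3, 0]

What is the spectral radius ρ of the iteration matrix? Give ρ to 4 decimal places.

0.8504

Diagonal D = diag(-12, -5, 19, 12); L, U strict lower/upper.
Jacobi T = -D⁻¹(L+U): T[1,0] = -(2)/(-5) = +0.4000; T[1,1] = 0.
  T[0,:] = [+0.0000 +0.4167 +0.0833 +0.3333]
  T[1,:] = [+0.4000 +0.0000 +0.4000 +0.8000]
  T[2,:] = [+0.3158 -0.3158 +0.0000 +0.2105]
  T[3,:] = [+0.5000 +0.1667 +0.1667 +0.0000]
moduli |λ_i(T)| = 0.8504, 0.4079, 0.4079, 0.2646.
spectral radius ρ = 0.8504; 0.8504 < 1 ⇒ converges.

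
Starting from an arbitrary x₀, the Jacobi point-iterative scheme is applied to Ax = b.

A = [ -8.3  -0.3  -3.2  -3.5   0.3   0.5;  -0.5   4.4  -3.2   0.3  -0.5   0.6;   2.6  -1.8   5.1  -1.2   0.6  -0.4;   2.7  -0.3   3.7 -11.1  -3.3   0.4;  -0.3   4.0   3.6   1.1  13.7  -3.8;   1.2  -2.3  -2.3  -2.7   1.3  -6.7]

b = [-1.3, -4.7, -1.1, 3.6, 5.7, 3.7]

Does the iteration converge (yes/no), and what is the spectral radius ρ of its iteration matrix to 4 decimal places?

Split A = D + L + U, D = diag(-8.3, 4.4, 5.1, -11.1, 13.7, -6.7).
Jacobi: T = -D⁻¹(L+U), T[5,0] = -(1.2)/(-6.7) = +0.1791; T[5,5] = 0.
  T[0,:] = [+0.0000, -0.0361, -0.3855, -0.4217, +0.0361, +0.0602]
  T[1,:] = [+0.1136, +0.0000, +0.7273, -0.0682, +0.1136, -0.1364]
  T[2,:] = [-0.5098, +0.3529, +0.0000, +0.2353, -0.1176, +0.0784]
  T[3,:] = [+0.2432, -0.0270, +0.3333, +0.0000, -0.2973, +0.0360]
  T[4,:] = [+0.0219, -0.2920, -0.2628, -0.0803, +0.0000, +0.2774]
  T[5,:] = [+0.1791, -0.3433, -0.3433, -0.4030, +0.1940, +0.0000]
|λ(T)| sorted: 0.8435, 0.6971, 0.2416, 0.2416, 0.2327, 0.2327.
ρ(T) = max|λ| = 0.8435; 0.8435 < 1 ⇒ converges.

yes, ρ = 0.8435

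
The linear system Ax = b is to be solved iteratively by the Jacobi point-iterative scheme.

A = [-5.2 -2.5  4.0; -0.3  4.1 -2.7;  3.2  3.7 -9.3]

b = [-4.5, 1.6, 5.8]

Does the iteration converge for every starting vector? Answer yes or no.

yes

Let D = diag(-5.2, 4.1, -9.3); L, U the strict triangles.
T_J = -D⁻¹(L+U): T[0,1] = -(-2.5)/(-5.2) = -0.4808; T[0,0] = 0.
  T[0,:] = [+0.0000, -0.4808, +0.7692]
  T[1,:] = [+0.0732, +0.0000, +0.6585]
  T[2,:] = [+0.3441, +0.3978, +0.0000]
|λ(T)| sorted: 0.7765, 0.5865, 0.1901.
ρ(T) = max|λ| = 0.7765; 0.7765 < 1, so it converges for any x₀.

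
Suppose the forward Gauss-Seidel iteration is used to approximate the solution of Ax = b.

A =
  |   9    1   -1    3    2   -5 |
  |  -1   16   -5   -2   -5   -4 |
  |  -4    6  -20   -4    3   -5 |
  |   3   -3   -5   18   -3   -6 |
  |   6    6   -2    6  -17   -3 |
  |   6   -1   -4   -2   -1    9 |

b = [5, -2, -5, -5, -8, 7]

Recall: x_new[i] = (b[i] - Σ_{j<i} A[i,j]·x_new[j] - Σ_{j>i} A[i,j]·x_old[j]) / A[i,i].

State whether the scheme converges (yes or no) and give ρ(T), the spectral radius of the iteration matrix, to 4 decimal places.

Write A = D+L+U with D = diag(9, 16, -20, 18, -17, 9).
T_GS = -(D+L)⁻¹U: row 0 first, T[0,4] = -(2)/(9) = -0.2222; later rows by forward substitution.
  T[0,:] = [+0.0000, -0.1111, +0.1111, -0.3333, -0.2222, +0.5556]
  T[1,:] = [+0.0000, -0.0069, +0.3194, +0.1042, +0.2986, +0.2847]
  T[2,:] = [+0.0000, +0.0201, +0.0736, -0.1021, +0.2840, -0.2757]
  T[3,:] = [+0.0000, +0.0230, +0.0552, +0.0446, +0.3324, +0.2116]
  T[4,:] = [+0.0000, -0.0359, +0.1628, -0.0531, +0.1109, +0.2272]
  T[5,:] = [+0.0000, +0.0834, +0.0245, +0.1924, +0.3937, -0.3890]
|roots of det(T-λI)|: 0.6250, 0.3303, 0.3303, 0.1234, 0.0162, 0.0000.
ρ = 0.6250; 0.6250 < 1 ⇒ converges.

yes, ρ = 0.6250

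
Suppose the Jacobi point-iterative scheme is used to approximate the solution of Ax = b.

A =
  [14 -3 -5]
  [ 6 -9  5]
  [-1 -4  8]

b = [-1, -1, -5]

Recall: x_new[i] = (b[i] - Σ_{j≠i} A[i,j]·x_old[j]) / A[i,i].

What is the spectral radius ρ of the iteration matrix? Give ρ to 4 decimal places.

Diagonal D = diag(14, -9, 8); L, U strict lower/upper.
Jacobi: T = -D⁻¹(L+U), T[0,2] = -(-5)/(14) = +0.3571; T[0,0] = 0.
  T[0,:] = [+0.0000, +0.2143, +0.3571]
  T[1,:] = [+0.6667, +0.0000, +0.5556]
  T[2,:] = [+0.1250, +0.5000, +0.0000]
moduli |λ_i(T)| = 0.7960, 0.4102, 0.4102.
spectral radius ρ = 0.7960; 0.7960 < 1, so it converges for any x₀.

0.7960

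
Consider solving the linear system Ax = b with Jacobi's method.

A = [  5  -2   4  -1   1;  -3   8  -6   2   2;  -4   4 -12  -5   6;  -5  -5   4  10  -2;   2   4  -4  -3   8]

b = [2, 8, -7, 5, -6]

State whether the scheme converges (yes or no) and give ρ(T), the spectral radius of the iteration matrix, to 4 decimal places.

no, ρ = 1.1936

Write A = D+L+U with D = diag(5, 8, -12, 10, 8).
Jacobi: T = -D⁻¹(L+U), T[1,2] = -(-6)/(8) = +0.7500; T[1,1] = 0.
  T[0,:] = [+0.0000, +0.4000, -0.8000, +0.2000, -0.2000]
  T[1,:] = [+0.3750, +0.0000, +0.7500, -0.2500, -0.2500]
  T[2,:] = [-0.3333, +0.3333, +0.0000, -0.4167, +0.5000]
  T[3,:] = [+0.5000, +0.5000, -0.4000, +0.0000, +0.2000]
  T[4,:] = [-0.2500, -0.5000, +0.5000, +0.3750, +0.0000]
moduli |λ_i(T)| = 1.1936, 0.8393, 0.4352, 0.4031, 0.4031.
spectral radius ρ = 1.1936; 1.1936 > 1 ⇒ diverges.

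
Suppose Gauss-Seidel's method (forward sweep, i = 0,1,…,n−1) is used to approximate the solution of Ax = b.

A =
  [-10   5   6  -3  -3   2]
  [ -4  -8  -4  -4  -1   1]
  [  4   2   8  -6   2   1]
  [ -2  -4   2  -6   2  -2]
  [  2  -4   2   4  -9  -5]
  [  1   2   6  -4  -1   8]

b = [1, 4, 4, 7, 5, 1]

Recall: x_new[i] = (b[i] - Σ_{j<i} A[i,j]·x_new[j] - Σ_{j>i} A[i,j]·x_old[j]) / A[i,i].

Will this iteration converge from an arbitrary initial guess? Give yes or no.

Diagonal D = diag(-10, -8, 8, -6, -9, 8); L, U strict lower/upper.
T_GS = -(D+L)⁻¹U: row 0 first, T[0,3] = -(-3)/(-10) = -0.3000; later rows by forward substitution.
  T[0,:] = [+0.0000  +0.5000  +0.6000  -0.3000  -0.3000  +0.2000]
  T[1,:] = [+0.0000  -0.2500  -0.8000  -0.3500  +0.0250  +0.0250]
  T[2,:] = [+0.0000  -0.1875  -0.1000  +0.9875  -0.1062  -0.2313]
  T[3,:] = [+0.0000  -0.0625  +0.3000  +0.6625  +0.3812  -0.4937]
  T[4,:] = [+0.0000  +0.1528  +0.6000  +0.6028  +0.0681  -0.7931]
  T[5,:] = [+0.0000  +0.1285  +0.4250  -0.2090  +0.3101  -0.2038]
|roots of det(T-λI)|: 1.1344, 0.5784, 0.5784, 0.1820, 0.0628, 0.0000.
ρ = 1.1344; 1.1344 > 1, so it fails to converge.

no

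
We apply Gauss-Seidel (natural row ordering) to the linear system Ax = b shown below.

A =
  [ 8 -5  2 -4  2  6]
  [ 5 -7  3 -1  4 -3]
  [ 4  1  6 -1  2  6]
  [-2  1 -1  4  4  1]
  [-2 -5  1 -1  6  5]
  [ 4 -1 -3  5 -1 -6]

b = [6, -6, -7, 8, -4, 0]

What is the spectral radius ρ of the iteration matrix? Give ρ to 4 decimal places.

Let D = diag(8, -7, 6, 4, 6, -6); L, U the strict triangles.
Gauss-Seidel: T = -(D+L)⁻¹U, row 0 first, T[0,3] = -(-4)/(8) = +0.5000; later rows by forward substitution.
  T[0,:] = [+0.0000, +0.6250, -0.2500, +0.5000, -0.2500, -0.7500]
  T[1,:] = [+0.0000, +0.4464, +0.2500, +0.2143, +0.3929, -0.9643]
  T[2,:] = [+0.0000, -0.4911, +0.1250, -0.2024, -0.2321, -0.3393]
  T[3,:] = [+0.0000, +0.0781, -0.1563, +0.1458, -1.2812, -0.4688]
  T[4,:] = [+0.0000, +0.6752, +0.0781, +0.4033, +0.0692, -1.9085]
  T[5,:] = [+0.0000, +0.5404, -0.4141, +0.4531, -1.1953, -0.2422]
|eigenvalues of T|: 1.4399, 1.0833, 0.4156, 0.4156, 0.0921, 0.0000.
ρ(T) = max|λ| = 1.4399; 1.4399 > 1 ⇒ diverges.

1.4399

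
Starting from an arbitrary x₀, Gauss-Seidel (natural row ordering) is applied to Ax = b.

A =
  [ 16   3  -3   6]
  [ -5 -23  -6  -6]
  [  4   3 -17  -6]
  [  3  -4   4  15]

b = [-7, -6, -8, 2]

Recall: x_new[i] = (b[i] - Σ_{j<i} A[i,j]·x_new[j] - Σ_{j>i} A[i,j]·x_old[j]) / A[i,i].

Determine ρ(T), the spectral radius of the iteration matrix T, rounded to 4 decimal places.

0.3553

Diagonal D = diag(16, -23, -17, 15); L, U strict lower/upper.
Gauss-Seidel: T = -(D+L)⁻¹U, row 0 first, T[0,2] = -(-3)/(16) = +0.1875; later rows by forward substitution.
  T[0,:] = [+0.0000 -0.1875 +0.1875 -0.3750]
  T[1,:] = [+0.0000 +0.0408 -0.3016 -0.1793]
  T[2,:] = [+0.0000 -0.0369 -0.0091 -0.4728]
  T[3,:] = [+0.0000 +0.0582 -0.1155 +0.1533]
moduli |λ_i(T)| = 0.3553, 0.0986, 0.0986, 0.0000.
ρ(T) = max|λ| = 0.3553; 0.3553 < 1 ⇒ converges.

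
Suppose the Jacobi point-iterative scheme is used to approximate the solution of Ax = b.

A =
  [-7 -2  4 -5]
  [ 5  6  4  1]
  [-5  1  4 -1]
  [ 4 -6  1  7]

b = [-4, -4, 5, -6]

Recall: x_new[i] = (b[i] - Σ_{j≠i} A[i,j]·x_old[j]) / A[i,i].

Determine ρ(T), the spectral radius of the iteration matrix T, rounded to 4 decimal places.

1.4374

Write A = D+L+U with D = diag(-7, 6, 4, 7).
T_J = -D⁻¹(L+U): T[0,3] = -(-5)/(-7) = -0.7143; T[0,0] = 0.
  T[0,:] = [+0.0000 -0.2857 +0.5714 -0.7143]
  T[1,:] = [-0.8333 +0.0000 -0.6667 -0.1667]
  T[2,:] = [+1.2500 -0.2500 +0.0000 +0.2500]
  T[3,:] = [-0.5714 +0.8571 -0.1429 +0.0000]
eigenvalue magnitudes: 1.4374, 1.0161, 0.5379, 0.5379.
ρ(T) = max|λ| = 1.4374; 1.4374 > 1, so it fails to converge.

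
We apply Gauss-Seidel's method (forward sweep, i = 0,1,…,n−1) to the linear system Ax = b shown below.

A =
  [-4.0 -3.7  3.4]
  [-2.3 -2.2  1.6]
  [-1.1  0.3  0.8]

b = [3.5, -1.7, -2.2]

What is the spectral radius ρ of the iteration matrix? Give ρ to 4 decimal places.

Diagonal D = diag(-4, -2.2, 0.8); L, U strict lower/upper.
Gauss-Seidel: T = -(D+L)⁻¹U, row 0 first, T[0,1] = -(-3.7)/(-4) = -0.9250; later rows by forward substitution.
  T[0,:] = [+0.0000, -0.9250, +0.8500]
  T[1,:] = [+0.0000, +0.9670, -0.1614]
  T[2,:] = [+0.0000, -1.6345, +1.2293]
|λ(T)| sorted: 1.6282, 0.5681, 0.0000.
ρ = 1.6282; 1.6282 > 1: divergent.

1.6282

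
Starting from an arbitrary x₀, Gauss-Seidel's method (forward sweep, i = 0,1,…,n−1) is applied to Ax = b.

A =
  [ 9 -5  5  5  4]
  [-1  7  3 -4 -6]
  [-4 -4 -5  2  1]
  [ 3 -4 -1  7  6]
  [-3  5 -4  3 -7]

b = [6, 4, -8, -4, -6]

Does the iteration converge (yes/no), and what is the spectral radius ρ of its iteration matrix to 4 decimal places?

no, ρ = 1.3605

Let D = diag(9, 7, -5, 7, -7); L, U the strict triangles.
GS T = -(D+L)⁻¹U: row 0 first, T[0,4] = -(4)/(9) = -0.4444; later rows by forward substitution.
  T[0,:] = [+0.0000 +0.5556 -0.5556 -0.5556 -0.4444]
  T[1,:] = [+0.0000 +0.0794 -0.5079 +0.4921 +0.7937]
  T[2,:] = [+0.0000 -0.5079 +0.8508 +0.4508 -0.0794]
  T[3,:] = [+0.0000 -0.2653 +0.0694 +0.5837 -0.2245]
  T[4,:] = [+0.0000 -0.0049 -0.5811 +0.5821 +0.7065]
|eigenvalues of T|: 1.3605, 0.6222, 0.6222, 0.0664, 0.0000.
ρ(T) = max|λ| = 1.3605; 1.3605 > 1, so it fails to converge.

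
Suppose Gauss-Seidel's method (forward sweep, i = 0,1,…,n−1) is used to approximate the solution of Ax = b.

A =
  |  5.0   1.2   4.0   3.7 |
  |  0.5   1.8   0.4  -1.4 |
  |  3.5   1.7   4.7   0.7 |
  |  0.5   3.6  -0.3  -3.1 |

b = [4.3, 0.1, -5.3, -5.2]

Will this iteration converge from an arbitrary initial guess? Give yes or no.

yes

Write A = D+L+U with D = diag(5, 1.8, 4.7, -3.1).
GS T = -(D+L)⁻¹U: row 0 first, T[0,1] = -(1.2)/(5) = -0.2400; later rows by forward substitution.
  T[0,:] = [+0.0000 -0.2400 -0.8000 -0.7400]
  T[1,:] = [+0.0000 +0.0667 -0.0000 +0.9833]
  T[2,:] = [+0.0000 +0.1546 +0.5957 +0.0465]
  T[3,:] = [+0.0000 +0.0237 -0.1867 +1.0181]
eigenvalue magnitudes: 0.9123, 0.7701, 0.0018, 0.0000.
spectral radius ρ = 0.9123; 0.9123 < 1: convergent.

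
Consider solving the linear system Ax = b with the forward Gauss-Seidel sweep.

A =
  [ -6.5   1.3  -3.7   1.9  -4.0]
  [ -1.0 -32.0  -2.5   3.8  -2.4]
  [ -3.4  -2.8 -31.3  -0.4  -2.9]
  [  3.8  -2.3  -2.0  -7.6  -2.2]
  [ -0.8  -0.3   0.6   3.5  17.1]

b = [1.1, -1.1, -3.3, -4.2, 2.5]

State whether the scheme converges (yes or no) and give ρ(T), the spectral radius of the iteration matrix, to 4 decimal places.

yes, ρ = 0.3028

Diagonal D = diag(-6.5, -32, -31.3, -7.6, 17.1); L, U strict lower/upper.
T_GS = -(D+L)⁻¹U: row 0 first, T[0,1] = -(1.3)/(-6.5) = +0.2000; later rows by forward substitution.
  T[0,:] = [+0.0000, +0.2000, -0.5692, +0.2923, -0.6154]
  T[1,:] = [+0.0000, -0.0063, -0.0603, +0.1096, -0.0558]
  T[2,:] = [+0.0000, -0.0212, +0.0672, -0.0543, -0.0208]
  T[3,:] = [+0.0000, +0.1075, -0.2840, +0.1273, -0.5748]
  T[4,:] = [+0.0000, -0.0120, +0.0281, -0.0085, +0.0886]
|λ(T)| sorted: 0.3028, 0.0532, 0.0324, 0.0052, 0.0000.
spectral radius ρ = 0.3028; 0.3028 < 1: convergent.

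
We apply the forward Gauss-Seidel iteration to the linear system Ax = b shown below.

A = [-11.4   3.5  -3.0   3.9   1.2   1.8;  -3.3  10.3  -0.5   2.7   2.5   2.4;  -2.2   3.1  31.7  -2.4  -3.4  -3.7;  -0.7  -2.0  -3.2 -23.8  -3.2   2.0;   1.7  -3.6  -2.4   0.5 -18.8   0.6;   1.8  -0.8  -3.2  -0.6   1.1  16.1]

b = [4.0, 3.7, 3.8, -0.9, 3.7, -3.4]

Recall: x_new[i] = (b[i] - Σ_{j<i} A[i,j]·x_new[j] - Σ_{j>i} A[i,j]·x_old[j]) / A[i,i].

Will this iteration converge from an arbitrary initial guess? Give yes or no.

Diagonal D = diag(-11.4, 10.3, 31.7, -23.8, -18.8, 16.1); L, U strict lower/upper.
Gauss-Seidel: T = -(D+L)⁻¹U, row 0 first, T[0,1] = -(3.5)/(-11.4) = +0.3070; later rows by forward substitution.
  T[0,:] = [+0.0000  +0.3070  -0.2632  +0.3421  +0.1053  +0.1579]
  T[1,:] = [+0.0000  +0.0984  -0.0358  -0.1525  -0.2090  -0.1824]
  T[2,:] = [+0.0000  +0.0117  -0.0148  +0.1144  +0.1350  +0.1455]
  T[3,:] = [+0.0000  -0.0189  +0.0127  -0.0126  -0.1381  +0.0752]
  T[4,:] = [+0.0000  +0.0069  -0.0147  +0.0452  +0.0286  +0.0645]
  T[5,:] = [+0.0000  -0.0283  +0.0262  -0.0267  -0.0024  +0.0006]
|λ(T)| sorted: 0.1711, 0.1164, 0.1164, 0.0161, 0.0145, 0.0000.
ρ(T) = max|λ| = 0.1711; 0.1711 < 1, so it converges for any x₀.

yes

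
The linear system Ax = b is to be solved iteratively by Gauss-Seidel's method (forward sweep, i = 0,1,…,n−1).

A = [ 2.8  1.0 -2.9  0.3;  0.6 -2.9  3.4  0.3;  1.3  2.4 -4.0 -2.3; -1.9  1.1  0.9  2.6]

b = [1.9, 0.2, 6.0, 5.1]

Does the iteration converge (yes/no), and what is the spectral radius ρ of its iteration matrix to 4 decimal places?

no, ρ = 1.2075

Let D = diag(2.8, -2.9, -4, 2.6); L, U the strict triangles.
Gauss-Seidel: T = -(D+L)⁻¹U, row 0 first, T[0,1] = -(1)/(2.8) = -0.3571; later rows by forward substitution.
  T[0,:] = [+0.0000  -0.3571  +1.0357  -0.1071]
  T[1,:] = [+0.0000  -0.0739  +1.3867  +0.0813]
  T[2,:] = [+0.0000  -0.1604  +1.1686  -0.5611]
  T[3,:] = [+0.0000  -0.1742  -0.2343  +0.0815]
|λ(T)| sorted: 1.2075, 0.3817, 0.3817, 0.0000.
spectral radius ρ = 1.2075; 1.2075 > 1, so it fails to converge.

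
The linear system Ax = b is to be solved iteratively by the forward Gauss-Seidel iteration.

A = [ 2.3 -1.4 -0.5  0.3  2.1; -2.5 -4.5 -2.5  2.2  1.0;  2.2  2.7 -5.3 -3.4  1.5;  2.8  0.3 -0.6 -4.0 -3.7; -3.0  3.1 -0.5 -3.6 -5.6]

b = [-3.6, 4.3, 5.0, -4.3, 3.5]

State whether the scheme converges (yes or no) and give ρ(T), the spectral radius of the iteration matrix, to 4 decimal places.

Split A = D + L + U, D = diag(2.3, -4.5, -5.3, -4, -5.6).
GS T = -(D+L)⁻¹U: row 0 first, T[0,2] = -(-0.5)/(2.3) = +0.2174; later rows by forward substitution.
  T[0,:] = [+0.0000  +0.6087  +0.2174  -0.1304  -0.9130]
  T[1,:] = [+0.0000  -0.3382  -0.6763  +0.5614  +0.7295]
  T[2,:] = [+0.0000  +0.0804  -0.2543  -0.4097  +0.2756]
  T[3,:] = [+0.0000  +0.3887  +0.1396  +0.0122  -1.5508]
  T[4,:] = [+0.0000  -0.7703  -0.5579  +0.4093  +1.8653]
|roots of det(T-λI)|: 1.2127, 0.5269, 0.5269, 0.3193, 0.0000.
spectral radius ρ = 1.2127; 1.2127 > 1 ⇒ diverges.

no, ρ = 1.2127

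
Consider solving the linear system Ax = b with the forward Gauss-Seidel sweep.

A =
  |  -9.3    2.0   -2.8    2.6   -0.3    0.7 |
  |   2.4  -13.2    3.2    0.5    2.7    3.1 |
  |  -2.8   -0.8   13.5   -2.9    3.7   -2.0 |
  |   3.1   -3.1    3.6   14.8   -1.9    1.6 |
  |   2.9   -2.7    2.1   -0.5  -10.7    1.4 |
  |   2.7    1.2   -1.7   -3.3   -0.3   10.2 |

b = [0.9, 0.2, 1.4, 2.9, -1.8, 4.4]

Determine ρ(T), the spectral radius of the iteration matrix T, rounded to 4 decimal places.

Let D = diag(-9.3, -13.2, 13.5, 14.8, -10.7, 10.2); L, U the strict triangles.
Gauss-Seidel: T = -(D+L)⁻¹U, row 0 first, T[0,3] = -(2.6)/(-9.3) = +0.2796; later rows by forward substitution.
  T[0,:] = [+0.0000, +0.2151, -0.3011, +0.2796, -0.0323, +0.0753]
  T[1,:] = [+0.0000, +0.0391, +0.1877, +0.0887, +0.1987, +0.2485]
  T[2,:] = [+0.0000, +0.0469, -0.0513, +0.2781, -0.2690, +0.1785]
  T[3,:] = [+0.0000, -0.0483, +0.1149, -0.1076, +0.2422, -0.1152]
  T[4,:] = [+0.0000, +0.0599, -0.1444, +0.1130, -0.1230, +0.1289]
  T[5,:] = [+0.0000, -0.0676, +0.0820, -0.0696, +0.0151, -0.0529]
|λ(T)| sorted: 0.5390, 0.1220, 0.1220, 0.0788, 0.0788, 0.0000.
ρ(T) = max|λ| = 0.5390; 0.5390 < 1, so it converges for any x₀.

0.5390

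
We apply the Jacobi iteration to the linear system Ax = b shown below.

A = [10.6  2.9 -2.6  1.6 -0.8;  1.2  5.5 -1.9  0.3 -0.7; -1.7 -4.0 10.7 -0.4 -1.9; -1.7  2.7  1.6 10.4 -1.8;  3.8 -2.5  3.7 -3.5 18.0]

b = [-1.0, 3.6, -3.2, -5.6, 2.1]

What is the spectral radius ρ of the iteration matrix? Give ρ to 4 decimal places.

0.5431

Write A = D+L+U with D = diag(10.6, 5.5, 10.7, 10.4, 18).
T_J = -D⁻¹(L+U): T[2,4] = -(-1.9)/(10.7) = +0.1776; T[2,2] = 0.
  T[0,:] = [+0.0000, -0.2736, +0.2453, -0.1509, +0.0755]
  T[1,:] = [-0.2182, +0.0000, +0.3455, -0.0545, +0.1273]
  T[2,:] = [+0.1589, +0.3738, +0.0000, +0.0374, +0.1776]
  T[3,:] = [+0.1635, -0.2596, -0.1538, +0.0000, +0.1731]
  T[4,:] = [-0.2111, +0.1389, -0.2056, +0.1944, +0.0000]
moduli |λ_i(T)| = 0.5431, 0.3364, 0.3364, 0.0467, 0.0467.
ρ = 0.5431; 0.5431 < 1: convergent.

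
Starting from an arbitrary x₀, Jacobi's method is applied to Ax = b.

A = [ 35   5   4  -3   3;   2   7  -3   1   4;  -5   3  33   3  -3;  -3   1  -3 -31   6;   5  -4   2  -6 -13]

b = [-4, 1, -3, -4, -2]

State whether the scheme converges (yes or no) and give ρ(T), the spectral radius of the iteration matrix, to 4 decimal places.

yes, ρ = 0.3602

A = D + L + U where D = diag(35, 7, 33, -31, -13).
Jacobi T = -D⁻¹(L+U): T[2,1] = -(3)/(33) = -0.0909; T[2,2] = 0.
  T[0,:] = [+0.0000  -0.1429  -0.1143  +0.0857  -0.0857]
  T[1,:] = [-0.2857  +0.0000  +0.4286  -0.1429  -0.5714]
  T[2,:] = [+0.1515  -0.0909  +0.0000  -0.0909  +0.0909]
  T[3,:] = [-0.0968  +0.0323  -0.0968  +0.0000  +0.1935]
  T[4,:] = [+0.3846  -0.3077  +0.1538  -0.4615  +0.0000]
eigenvalue magnitudes: 0.3602, 0.2961, 0.2647, 0.2647, 0.0591.
ρ = 0.3602; 0.3602 < 1, so it converges for any x₀.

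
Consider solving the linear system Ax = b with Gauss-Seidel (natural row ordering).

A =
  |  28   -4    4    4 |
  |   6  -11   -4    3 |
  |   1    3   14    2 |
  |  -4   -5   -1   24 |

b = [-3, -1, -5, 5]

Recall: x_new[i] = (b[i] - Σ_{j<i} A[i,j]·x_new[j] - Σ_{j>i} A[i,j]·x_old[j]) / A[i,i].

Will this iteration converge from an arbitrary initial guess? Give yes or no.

yes

Split A = D + L + U, D = diag(28, -11, 14, 24).
T_GS = -(D+L)⁻¹U: row 0 first, T[0,2] = -(4)/(28) = -0.1429; later rows by forward substitution.
  T[0,:] = [+0.0000  +0.1429  -0.1429  -0.1429]
  T[1,:] = [+0.0000  +0.0779  -0.4416  +0.1948]
  T[2,:] = [+0.0000  -0.0269  +0.1048  -0.1744]
  T[3,:] = [+0.0000  +0.0389  -0.1114  +0.0095]
|roots of det(T-λI)|: 0.3019, 0.0640, 0.0640, 0.0000.
ρ = 0.3019; 0.3019 < 1 ⇒ converges.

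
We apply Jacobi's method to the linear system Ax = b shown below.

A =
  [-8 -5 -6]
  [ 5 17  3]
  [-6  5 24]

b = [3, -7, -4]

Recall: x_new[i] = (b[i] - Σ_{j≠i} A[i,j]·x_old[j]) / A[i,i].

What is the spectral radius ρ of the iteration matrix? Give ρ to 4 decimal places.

0.3054

Diagonal D = diag(-8, 17, 24); L, U strict lower/upper.
Jacobi: T = -D⁻¹(L+U), T[2,0] = -(-6)/(24) = +0.2500; T[2,2] = 0.
  T[0,:] = [+0.0000  -0.6250  -0.7500]
  T[1,:] = [-0.2941  +0.0000  -0.1765]
  T[2,:] = [+0.2500  -0.2083  +0.0000]
|λ(T)| sorted: 0.3054, 0.2453, 0.2453.
ρ(T) = max|λ| = 0.3054; 0.3054 < 1: convergent.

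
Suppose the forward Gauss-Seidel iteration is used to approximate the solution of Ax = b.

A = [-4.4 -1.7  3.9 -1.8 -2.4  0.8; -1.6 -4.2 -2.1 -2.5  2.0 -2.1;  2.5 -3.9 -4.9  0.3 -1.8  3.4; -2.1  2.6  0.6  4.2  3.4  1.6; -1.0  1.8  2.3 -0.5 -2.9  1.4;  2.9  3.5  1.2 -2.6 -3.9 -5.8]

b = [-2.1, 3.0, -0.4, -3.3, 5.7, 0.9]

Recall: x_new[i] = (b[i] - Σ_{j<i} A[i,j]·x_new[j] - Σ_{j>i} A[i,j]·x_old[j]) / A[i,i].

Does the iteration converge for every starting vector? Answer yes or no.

no

Diagonal D = diag(-4.4, -4.2, -4.9, 4.2, -2.9, -5.8); L, U strict lower/upper.
Gauss-Seidel: T = -(D+L)⁻¹U, row 0 first, T[0,3] = -(-1.8)/(-4.4) = -0.4091; later rows by forward substitution.
  T[0,:] = [+0.0000, -0.3864, +0.8864, -0.4091, -0.5455, +0.1818]
  T[1,:] = [+0.0000, +0.1472, -0.8377, -0.4394, +0.6840, -0.5693]
  T[2,:] = [+0.0000, -0.3143, +1.1189, +0.2022, -1.1900, +1.2397]
  T[3,:] = [+0.0000, -0.2394, +0.8019, +0.0386, -1.3357, -0.1147]
  T[4,:] = [+0.0000, +0.0166, -0.0764, +0.0221, -0.1009, +1.0697]
  T[5,:] = [+0.0000, -0.0732, -0.1389, -0.4600, +0.5604, -0.6640]
moduli |λ_i(T)| = 1.5136, 0.9632, 0.6188, 0.6123, 0.0042, 0.0000.
ρ(T) = max|λ| = 1.5136; 1.5136 > 1 ⇒ diverges.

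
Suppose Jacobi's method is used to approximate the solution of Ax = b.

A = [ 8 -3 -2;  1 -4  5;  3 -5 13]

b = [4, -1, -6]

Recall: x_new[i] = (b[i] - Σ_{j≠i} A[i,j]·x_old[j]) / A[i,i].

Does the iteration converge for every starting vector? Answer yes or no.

Write A = D+L+U with D = diag(8, -4, 13).
Jacobi T = -D⁻¹(L+U): T[2,1] = -(-5)/(13) = +0.3846; T[2,2] = 0.
  T[0,:] = [+0.0000, +0.3750, +0.2500]
  T[1,:] = [+0.2500, +0.0000, +1.2500]
  T[2,:] = [-0.2308, +0.3846, +0.0000]
moduli |λ_i(T)| = 0.7895, 0.6168, 0.1728.
ρ(T) = max|λ| = 0.7895; 0.7895 < 1: convergent.

yes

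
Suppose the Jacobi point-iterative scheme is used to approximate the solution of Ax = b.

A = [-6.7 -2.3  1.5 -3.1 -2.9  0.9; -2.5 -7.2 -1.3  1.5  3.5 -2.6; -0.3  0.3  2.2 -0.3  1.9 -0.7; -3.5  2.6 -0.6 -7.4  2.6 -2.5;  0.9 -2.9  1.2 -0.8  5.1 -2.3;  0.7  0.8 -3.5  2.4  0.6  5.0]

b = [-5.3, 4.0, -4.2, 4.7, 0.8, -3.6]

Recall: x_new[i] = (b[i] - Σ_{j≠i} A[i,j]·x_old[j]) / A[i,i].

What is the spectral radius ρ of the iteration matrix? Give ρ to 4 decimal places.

1.2817

A = D + L + U where D = diag(-6.7, -7.2, 2.2, -7.4, 5.1, 5).
T_J = -D⁻¹(L+U): T[1,2] = -(-1.3)/(-7.2) = -0.1806; T[1,1] = 0.
  T[0,:] = [+0.0000 -0.3433 +0.2239 -0.4627 -0.4328 +0.1343]
  T[1,:] = [-0.3472 +0.0000 -0.1806 +0.2083 +0.4861 -0.3611]
  T[2,:] = [+0.1364 -0.1364 +0.0000 +0.1364 -0.8636 +0.3182]
  T[3,:] = [-0.4730 +0.3514 -0.0811 +0.0000 +0.3514 -0.3378]
  T[4,:] = [-0.1765 +0.5686 -0.2353 +0.1569 +0.0000 +0.4510]
  T[5,:] = [-0.1400 -0.1600 +0.7000 -0.4800 -0.1200 +0.0000]
eigenvalue magnitudes: 1.2817, 1.0305, 0.4184, 0.3710, 0.3710, 0.2729.
ρ = 1.2817; 1.2817 > 1, so it fails to converge.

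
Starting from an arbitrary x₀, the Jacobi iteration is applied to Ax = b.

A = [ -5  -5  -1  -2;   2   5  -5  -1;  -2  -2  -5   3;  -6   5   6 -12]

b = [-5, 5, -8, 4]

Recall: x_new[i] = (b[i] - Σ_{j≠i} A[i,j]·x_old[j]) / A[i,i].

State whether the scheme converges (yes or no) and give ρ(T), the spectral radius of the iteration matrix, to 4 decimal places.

Let D = diag(-5, 5, -5, -12); L, U the strict triangles.
Jacobi: T = -D⁻¹(L+U), T[3,0] = -(-6)/(-12) = -0.5000; T[3,3] = 0.
  T[0,:] = [+0.0000 -1.0000 -0.2000 -0.4000]
  T[1,:] = [-0.4000 +0.0000 +1.0000 +0.2000]
  T[2,:] = [-0.4000 -0.4000 +0.0000 +0.6000]
  T[3,:] = [-0.5000 +0.4167 +0.5000 +0.0000]
|λ(T)| sorted: 1.2577, 0.7343, 0.7343, 0.5014.
ρ = 1.2577; 1.2577 > 1, so it fails to converge.

no, ρ = 1.2577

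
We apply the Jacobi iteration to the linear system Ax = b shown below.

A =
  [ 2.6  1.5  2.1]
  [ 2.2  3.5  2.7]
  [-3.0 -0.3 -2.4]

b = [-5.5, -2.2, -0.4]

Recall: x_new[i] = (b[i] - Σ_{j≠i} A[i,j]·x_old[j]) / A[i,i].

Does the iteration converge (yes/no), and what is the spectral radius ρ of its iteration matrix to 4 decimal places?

no, ρ = 1.3843

A = D + L + U where D = diag(2.6, 3.5, -2.4).
Jacobi T = -D⁻¹(L+U): T[2,1] = -(-0.3)/(-2.4) = -0.1250; T[2,2] = 0.
  T[0,:] = [+0.0000, -0.5769, -0.8077]
  T[1,:] = [-0.6286, +0.0000, -0.7714]
  T[2,:] = [-1.2500, -0.1250, +0.0000]
|roots of det(T-λI)|: 1.3843, 0.8693, 0.5150.
ρ(T) = max|λ| = 1.3843; 1.3843 > 1, so it fails to converge.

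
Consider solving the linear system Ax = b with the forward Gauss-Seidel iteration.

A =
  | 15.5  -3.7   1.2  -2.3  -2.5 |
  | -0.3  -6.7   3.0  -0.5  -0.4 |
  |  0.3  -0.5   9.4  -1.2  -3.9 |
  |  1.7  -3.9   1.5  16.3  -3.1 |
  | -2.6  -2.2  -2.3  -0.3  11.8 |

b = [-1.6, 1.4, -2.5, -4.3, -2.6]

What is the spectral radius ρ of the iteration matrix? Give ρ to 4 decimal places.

A = D + L + U where D = diag(15.5, -6.7, 9.4, 16.3, 11.8).
Gauss-Seidel: T = -(D+L)⁻¹U, row 0 first, T[0,2] = -(1.2)/(15.5) = -0.0774; later rows by forward substitution.
  T[0,:] = [+0.0000  +0.2387  -0.0774  +0.1484  +0.1613]
  T[1,:] = [+0.0000  -0.0107  +0.4512  -0.0813  -0.0669]
  T[2,:] = [+0.0000  -0.0082  +0.0265  +0.1186  +0.4062]
  T[3,:] = [+0.0000  -0.0267  +0.1136  -0.0458  +0.1200]
  T[4,:] = [+0.0000  +0.0483  +0.0751  +0.0395  +0.1053]
eigenvalue magnitudes: 0.3303, 0.1494, 0.1494, 0.0775, 0.0000.
ρ(T) = max|λ| = 0.3303; 0.3303 < 1 ⇒ converges.

0.3303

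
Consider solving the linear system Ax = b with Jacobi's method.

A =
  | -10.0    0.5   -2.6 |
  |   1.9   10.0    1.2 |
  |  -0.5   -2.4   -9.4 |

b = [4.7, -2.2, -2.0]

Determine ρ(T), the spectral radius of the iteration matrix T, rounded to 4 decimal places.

0.2807

Write A = D+L+U with D = diag(-10, 10, -9.4).
Jacobi: T = -D⁻¹(L+U), T[0,2] = -(-2.6)/(-10) = -0.2600; T[0,0] = 0.
  T[0,:] = [+0.0000, +0.0500, -0.2600]
  T[1,:] = [-0.1900, +0.0000, -0.1200]
  T[2,:] = [-0.0532, -0.2553, +0.0000]
eigenvalue magnitudes: 0.2807, 0.2093, 0.2093.
ρ(T) = max|λ| = 0.2807; 0.2807 < 1: convergent.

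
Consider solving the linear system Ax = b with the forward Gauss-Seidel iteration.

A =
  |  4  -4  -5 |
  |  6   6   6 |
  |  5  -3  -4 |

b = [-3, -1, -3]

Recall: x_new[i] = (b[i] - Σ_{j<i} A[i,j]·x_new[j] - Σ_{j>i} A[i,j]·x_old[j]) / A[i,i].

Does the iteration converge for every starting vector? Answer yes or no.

Let D = diag(4, 6, -4); L, U the strict triangles.
Gauss-Seidel: T = -(D+L)⁻¹U, row 0 first, T[0,2] = -(-5)/(4) = +1.2500; later rows by forward substitution.
  T[0,:] = [+0.0000, +1.0000, +1.2500]
  T[1,:] = [+0.0000, -1.0000, -2.2500]
  T[2,:] = [+0.0000, +2.0000, +3.2500]
moduli |λ_i(T)| = 1.2500, 1.0000, 0.0000.
spectral radius ρ = 1.2500; 1.2500 > 1, so it fails to converge.

no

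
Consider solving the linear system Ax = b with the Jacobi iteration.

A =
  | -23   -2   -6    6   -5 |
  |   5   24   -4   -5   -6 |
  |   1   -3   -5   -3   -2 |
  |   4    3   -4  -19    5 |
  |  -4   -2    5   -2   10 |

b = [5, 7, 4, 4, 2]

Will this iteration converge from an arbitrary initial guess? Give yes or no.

yes

A = D + L + U where D = diag(-23, 24, -5, -19, 10).
Jacobi T = -D⁻¹(L+U): T[1,2] = -(-4)/(24) = +0.1667; T[1,1] = 0.
  T[0,:] = [+0.0000 -0.0870 -0.2609 +0.2609 -0.2174]
  T[1,:] = [-0.2083 +0.0000 +0.1667 +0.2083 +0.2500]
  T[2,:] = [+0.2000 -0.6000 +0.0000 -0.6000 -0.4000]
  T[3,:] = [+0.2105 +0.1579 -0.2105 +0.0000 +0.2632]
  T[4,:] = [+0.4000 +0.2000 -0.5000 +0.2000 +0.0000]
|λ(T)| sorted: 0.8241, 0.4522, 0.4522, 0.1964, 0.1070.
spectral radius ρ = 0.8241; 0.8241 < 1: convergent.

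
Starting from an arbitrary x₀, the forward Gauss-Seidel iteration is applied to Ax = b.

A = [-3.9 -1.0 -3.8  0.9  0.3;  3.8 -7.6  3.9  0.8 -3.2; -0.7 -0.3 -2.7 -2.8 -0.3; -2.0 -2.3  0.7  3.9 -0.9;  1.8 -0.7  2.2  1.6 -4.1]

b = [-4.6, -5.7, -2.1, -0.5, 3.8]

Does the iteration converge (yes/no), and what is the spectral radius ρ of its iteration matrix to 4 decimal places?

no, ρ = 1.1331

Let D = diag(-3.9, -7.6, -2.7, 3.9, -4.1); L, U the strict triangles.
GS T = -(D+L)⁻¹U: row 0 first, T[0,4] = -(0.3)/(-3.9) = +0.0769; later rows by forward substitution.
  T[0,:] = [+0.0000, -0.2564, -0.9744, +0.2308, +0.0769]
  T[1,:] = [+0.0000, -0.1282, +0.0260, +0.2206, -0.3826]
  T[2,:] = [+0.0000, +0.0807, +0.2497, -1.1214, -0.0885]
  T[3,:] = [+0.0000, -0.2216, -0.5292, +0.4497, +0.0605]
  T[4,:] = [+0.0000, -0.1338, -0.5047, -0.3626, +0.0752]
|eigenvalues of T|: 1.1331, 0.5359, 0.1509, 0.1509, 0.0000.
ρ = 1.1331; 1.1331 > 1: divergent.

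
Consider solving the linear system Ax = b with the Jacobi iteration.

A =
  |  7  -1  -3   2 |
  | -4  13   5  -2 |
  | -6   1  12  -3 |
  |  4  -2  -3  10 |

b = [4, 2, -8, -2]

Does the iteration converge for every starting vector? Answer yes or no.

yes

Write A = D+L+U with D = diag(7, 13, 12, 10).
Jacobi: T = -D⁻¹(L+U), T[3,0] = -(4)/(10) = -0.4000; T[3,3] = 0.
  T[0,:] = [+0.0000 +0.1429 +0.4286 -0.2857]
  T[1,:] = [+0.3077 +0.0000 -0.3846 +0.1538]
  T[2,:] = [+0.5000 -0.0833 +0.0000 +0.2500]
  T[3,:] = [-0.4000 +0.2000 +0.3000 +0.0000]
eigenvalue magnitudes: 0.8580, 0.4658, 0.2076, 0.2076.
ρ = 0.8580; 0.8580 < 1 ⇒ converges.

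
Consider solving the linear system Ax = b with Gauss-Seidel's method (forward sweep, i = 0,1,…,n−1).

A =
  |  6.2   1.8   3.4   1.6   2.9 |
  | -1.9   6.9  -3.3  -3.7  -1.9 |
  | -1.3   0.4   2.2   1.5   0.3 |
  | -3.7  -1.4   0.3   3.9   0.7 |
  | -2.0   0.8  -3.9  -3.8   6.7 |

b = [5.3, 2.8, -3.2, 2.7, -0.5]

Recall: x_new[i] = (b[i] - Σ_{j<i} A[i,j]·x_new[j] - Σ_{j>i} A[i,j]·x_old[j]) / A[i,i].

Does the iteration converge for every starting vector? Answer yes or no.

no

A = D + L + U where D = diag(6.2, 6.9, 2.2, 3.9, 6.7).
Gauss-Seidel: T = -(D+L)⁻¹U, row 0 first, T[0,3] = -(1.6)/(6.2) = -0.2581; later rows by forward substitution.
  T[0,:] = [+0.0000, -0.2903, -0.5484, -0.2581, -0.4677]
  T[1,:] = [+0.0000, -0.0799, +0.3273, +0.4652, +0.1466]
  T[2,:] = [+0.0000, -0.1570, -0.3835, -0.9189, -0.4394]
  T[3,:] = [+0.0000, -0.2921, -0.3733, -0.0072, -0.5368]
  T[4,:] = [+0.0000, -0.3342, -0.6377, -0.6715, -0.7174]
eigenvalue magnitudes: 1.4034, 0.3830, 0.2121, 0.0445, 0.0000.
ρ(T) = max|λ| = 1.4034; 1.4034 > 1 ⇒ diverges.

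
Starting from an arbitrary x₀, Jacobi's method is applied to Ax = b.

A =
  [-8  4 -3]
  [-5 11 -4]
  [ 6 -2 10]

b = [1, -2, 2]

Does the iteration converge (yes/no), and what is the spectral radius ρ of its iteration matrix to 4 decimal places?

Write A = D+L+U with D = diag(-8, 11, 10).
Jacobi: T = -D⁻¹(L+U), T[0,1] = -(4)/(-8) = +0.5000; T[0,0] = 0.
  T[0,:] = [+0.0000 +0.5000 -0.3750]
  T[1,:] = [+0.4545 +0.0000 +0.3636]
  T[2,:] = [-0.6000 +0.2000 +0.0000]
|λ(T)| sorted: 0.8346, 0.4681, 0.3665.
ρ(T) = max|λ| = 0.8346; 0.8346 < 1 ⇒ converges.

yes, ρ = 0.8346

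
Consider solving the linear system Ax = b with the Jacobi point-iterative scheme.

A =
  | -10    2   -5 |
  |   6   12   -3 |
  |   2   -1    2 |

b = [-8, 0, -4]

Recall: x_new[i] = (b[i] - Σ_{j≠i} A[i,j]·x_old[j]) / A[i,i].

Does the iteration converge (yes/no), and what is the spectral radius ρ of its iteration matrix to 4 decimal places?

yes, ρ = 0.7875

Write A = D+L+U with D = diag(-10, 12, 2).
T_J = -D⁻¹(L+U): T[1,2] = -(-3)/(12) = +0.2500; T[1,1] = 0.
  T[0,:] = [+0.0000, +0.2000, -0.5000]
  T[1,:] = [-0.5000, +0.0000, +0.2500]
  T[2,:] = [-1.0000, +0.5000, +0.0000]
|roots of det(T-λI)|: 0.7875, 0.6384, 0.1492.
ρ(T) = max|λ| = 0.7875; 0.7875 < 1, so it converges for any x₀.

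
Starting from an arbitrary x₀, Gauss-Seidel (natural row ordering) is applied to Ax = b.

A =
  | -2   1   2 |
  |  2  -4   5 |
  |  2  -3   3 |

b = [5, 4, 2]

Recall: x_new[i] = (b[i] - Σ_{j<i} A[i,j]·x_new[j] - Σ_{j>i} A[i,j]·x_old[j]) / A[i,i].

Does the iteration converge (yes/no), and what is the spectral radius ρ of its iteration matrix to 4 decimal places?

yes, ρ = 0.8333

Split A = D + L + U, D = diag(-2, -4, 3).
Gauss-Seidel: T = -(D+L)⁻¹U, row 0 first, T[0,2] = -(2)/(-2) = +1.0000; later rows by forward substitution.
  T[0,:] = [+0.0000, +0.5000, +1.0000]
  T[1,:] = [+0.0000, +0.2500, +1.7500]
  T[2,:] = [+0.0000, -0.0833, +1.0833]
|roots of det(T-λI)|: 0.8333, 0.5000, 0.0000.
spectral radius ρ = 0.8333; 0.8333 < 1: convergent.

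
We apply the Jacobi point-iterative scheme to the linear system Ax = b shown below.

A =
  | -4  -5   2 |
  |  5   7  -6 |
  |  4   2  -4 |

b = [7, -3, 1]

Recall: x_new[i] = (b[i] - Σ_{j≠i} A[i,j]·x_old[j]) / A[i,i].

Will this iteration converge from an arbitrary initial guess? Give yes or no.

no

Split A = D + L + U, D = diag(-4, 7, -4).
T_J = -D⁻¹(L+U): T[0,1] = -(-5)/(-4) = -1.2500; T[0,0] = 0.
  T[0,:] = [+0.0000  -1.2500  +0.5000]
  T[1,:] = [-0.7143  +0.0000  +0.8571]
  T[2,:] = [+1.0000  +0.5000  +0.0000]
|λ(T)| sorted: 1.6115, 0.8807, 0.8807.
ρ(T) = max|λ| = 1.6115; 1.6115 > 1: divergent.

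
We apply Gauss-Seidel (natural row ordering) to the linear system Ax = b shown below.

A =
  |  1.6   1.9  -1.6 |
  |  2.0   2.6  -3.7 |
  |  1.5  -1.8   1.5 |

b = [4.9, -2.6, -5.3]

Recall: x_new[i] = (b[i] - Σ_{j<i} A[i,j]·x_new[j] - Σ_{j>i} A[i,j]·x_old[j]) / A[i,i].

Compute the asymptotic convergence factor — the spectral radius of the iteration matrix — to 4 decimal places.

Split A = D + L + U, D = diag(1.6, 2.6, 1.5).
GS T = -(D+L)⁻¹U: row 0 first, T[0,1] = -(1.9)/(1.6) = -1.1875; later rows by forward substitution.
  T[0,:] = [+0.0000 -1.1875 +1.0000]
  T[1,:] = [+0.0000 +0.9135 +0.6538]
  T[2,:] = [+0.0000 +2.2837 -0.2154]
|λ(T)| sorted: 1.6950, 0.9970, 0.0000.
spectral radius ρ = 1.6950; 1.6950 > 1 ⇒ diverges.

1.6950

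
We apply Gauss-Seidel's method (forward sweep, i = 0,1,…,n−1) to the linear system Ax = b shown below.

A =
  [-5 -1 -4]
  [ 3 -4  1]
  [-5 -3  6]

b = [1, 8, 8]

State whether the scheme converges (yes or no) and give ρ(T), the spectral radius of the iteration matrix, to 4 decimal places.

Split A = D + L + U, D = diag(-5, -4, 6).
GS T = -(D+L)⁻¹U: row 0 first, T[0,2] = -(-4)/(-5) = -0.8000; later rows by forward substitution.
  T[0,:] = [+0.0000 -0.2000 -0.8000]
  T[1,:] = [+0.0000 -0.1500 -0.3500]
  T[2,:] = [+0.0000 -0.2417 -0.8417]
|λ(T)| sorted: 0.9477, 0.0440, 0.0000.
ρ = 0.9477; 0.9477 < 1: convergent.

yes, ρ = 0.9477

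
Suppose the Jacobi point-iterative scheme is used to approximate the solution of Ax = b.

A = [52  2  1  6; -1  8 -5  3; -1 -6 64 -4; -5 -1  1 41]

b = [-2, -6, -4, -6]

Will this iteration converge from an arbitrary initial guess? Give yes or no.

yes

Split A = D + L + U, D = diag(52, 8, 64, 41).
Jacobi: T = -D⁻¹(L+U), T[1,3] = -(3)/(8) = -0.3750; T[1,1] = 0.
  T[0,:] = [+0.0000, -0.0385, -0.0192, -0.1154]
  T[1,:] = [+0.1250, +0.0000, +0.6250, -0.3750]
  T[2,:] = [+0.0156, +0.0938, +0.0000, +0.0625]
  T[3,:] = [+0.1220, +0.0244, -0.0244, +0.0000]
|roots of det(T-λI)|: 0.2303, 0.1882, 0.1280, 0.1280.
ρ = 0.2303; 0.2303 < 1: convergent.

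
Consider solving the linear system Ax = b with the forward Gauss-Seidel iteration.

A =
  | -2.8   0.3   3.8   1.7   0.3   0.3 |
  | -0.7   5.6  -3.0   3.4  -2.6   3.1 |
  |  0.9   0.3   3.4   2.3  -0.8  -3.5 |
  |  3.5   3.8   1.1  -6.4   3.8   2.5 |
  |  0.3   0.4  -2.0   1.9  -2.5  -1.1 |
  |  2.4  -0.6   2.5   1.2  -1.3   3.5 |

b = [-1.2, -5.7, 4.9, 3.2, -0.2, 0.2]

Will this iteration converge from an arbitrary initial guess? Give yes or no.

Split A = D + L + U, D = diag(-2.8, 5.6, 3.4, -6.4, -2.5, 3.5).
Gauss-Seidel: T = -(D+L)⁻¹U, row 0 first, T[0,3] = -(1.7)/(-2.8) = +0.6071; later rows by forward substitution.
  T[0,:] = [+0.0000  +0.1071  +1.3571  +0.6071  +0.1071  +0.1071]
  T[1,:] = [+0.0000  +0.0134  +0.7054  -0.5312  +0.4777  -0.5402]
  T[2,:] = [+0.0000  -0.0295  -0.4215  -0.7903  +0.1648  +1.0487]
  T[3,:] = [+0.0000  +0.0615  +1.0886  -0.1192  +0.9643  +0.3087]
  T[4,:] = [+0.0000  +0.0854  +1.4402  +0.5295  +0.6903  -1.1179]
  T[5,:] = [+0.0000  -0.0394  -0.3469  +0.2947  -0.1835  -1.4362]
|λ(T)| sorted: 1.2463, 0.8469, 0.5440, 0.5440, 0.0223, 0.0000.
spectral radius ρ = 1.2463; 1.2463 > 1: divergent.

no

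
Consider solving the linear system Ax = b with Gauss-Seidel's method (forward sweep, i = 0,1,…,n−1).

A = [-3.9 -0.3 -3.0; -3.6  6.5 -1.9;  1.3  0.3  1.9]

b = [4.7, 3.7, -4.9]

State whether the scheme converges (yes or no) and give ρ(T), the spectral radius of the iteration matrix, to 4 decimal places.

Split A = D + L + U, D = diag(-3.9, 6.5, 1.9).
Gauss-Seidel: T = -(D+L)⁻¹U, row 0 first, T[0,2] = -(-3)/(-3.9) = -0.7692; later rows by forward substitution.
  T[0,:] = [+0.0000, -0.0769, -0.7692]
  T[1,:] = [+0.0000, -0.0426, -0.1337]
  T[2,:] = [+0.0000, +0.0594, +0.5474]
|roots of det(T-λI)|: 0.5337, 0.0288, 0.0000.
ρ(T) = max|λ| = 0.5337; 0.5337 < 1 ⇒ converges.

yes, ρ = 0.5337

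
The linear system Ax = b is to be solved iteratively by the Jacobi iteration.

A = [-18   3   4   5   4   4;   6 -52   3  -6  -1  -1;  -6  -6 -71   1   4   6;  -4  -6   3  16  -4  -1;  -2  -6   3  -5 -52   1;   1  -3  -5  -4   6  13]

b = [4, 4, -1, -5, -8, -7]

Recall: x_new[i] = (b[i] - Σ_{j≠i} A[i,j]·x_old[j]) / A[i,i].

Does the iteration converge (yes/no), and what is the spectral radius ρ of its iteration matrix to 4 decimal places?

Split A = D + L + U, D = diag(-18, -52, -71, 16, -52, 13).
T_J = -D⁻¹(L+U): T[3,2] = -(3)/(16) = -0.1875; T[3,3] = 0.
  T[0,:] = [+0.0000, +0.1667, +0.2222, +0.2778, +0.2222, +0.2222]
  T[1,:] = [+0.1154, +0.0000, +0.0577, -0.1154, -0.0192, -0.0192]
  T[2,:] = [-0.0845, -0.0845, +0.0000, +0.0141, +0.0563, +0.0845]
  T[3,:] = [+0.2500, +0.3750, -0.1875, +0.0000, +0.2500, +0.0625]
  T[4,:] = [-0.0385, -0.1154, +0.0577, -0.0962, +0.0000, +0.0192]
  T[5,:] = [-0.0769, +0.2308, +0.3846, +0.3077, -0.4615, +0.0000]
|eigenvalues of T|: 0.3296, 0.2281, 0.2281, 0.1810, 0.1189, 0.1189.
spectral radius ρ = 0.3296; 0.3296 < 1 ⇒ converges.

yes, ρ = 0.3296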